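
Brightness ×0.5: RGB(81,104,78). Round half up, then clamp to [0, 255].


Multiply each channel by 0.5, round half up, clamp to [0, 255]
R: 81×0.5 = 40.5 → round → 41
G: 104×0.5 = 52
B: 78×0.5 = 39
= RGB(41, 52, 39)


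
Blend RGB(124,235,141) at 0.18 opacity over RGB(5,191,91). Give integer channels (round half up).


C = α×F + (1-α)×B, with 1-α = 0.82
R: 0.18×124 + 0.82×5 = 22.32 + 4.10 = 26.42 → 26
G: 0.18×235 + 0.82×191 = 42.30 + 156.62 = 198.92 → 199
B: 0.18×141 + 0.82×91 = 25.38 + 74.62 = 100.00 → 100
= RGB(26, 199, 100)


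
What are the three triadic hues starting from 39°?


Triadic: equally spaced at 120° intervals
H1 = 39°
H2 = (39 + 120) mod 360 = 159°
H3 = (39 + 240) mod 360 = 279°
Triadic = 39°, 159°, 279°


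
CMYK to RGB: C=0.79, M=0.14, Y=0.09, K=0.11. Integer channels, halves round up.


R = 255 × (1-C) × (1-K) = 255 × 0.21 × 0.89 = 47.6595 → 48
G = 255 × (1-M) × (1-K) = 255 × 0.86 × 0.89 = 195.177 → 195
B = 255 × (1-Y) × (1-K) = 255 × 0.91 × 0.89 = 206.5245 → 207
= RGB(48, 195, 207)


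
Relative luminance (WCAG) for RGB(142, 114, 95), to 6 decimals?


Linearize each channel (sRGB transfer function): c = v/255; c_lin = c/12.92 if c ≤ 0.04045, else ((c+0.055)/1.055)^2.4
  R: 142/255 ≈ 0.556863 > 0.04045 → ((0.556863+0.055)/1.055)^2.4 ≈ 0.270498
  G: 114/255 ≈ 0.447059 > 0.04045 → ((0.447059+0.055)/1.055)^2.4 ≈ 0.168269
  B: 95/255 ≈ 0.372549 > 0.04045 → ((0.372549+0.055)/1.055)^2.4 ≈ 0.114435
R_lin = 0.270498, G_lin = 0.168269, B_lin = 0.114435
L = 0.2126×R + 0.7152×G + 0.0722×B
L = 0.2126×0.270498 + 0.7152×0.168269 + 0.0722×0.114435
L ≈ 0.186116


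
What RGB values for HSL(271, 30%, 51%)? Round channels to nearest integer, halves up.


H=271°, S=0.30, L=0.51
C = (1-|2L-1|)×S = (1-|0.02|)×0.30 = 0.294
H' = H/60 = 271/60 ≈ 4.5167; X = C×(1-|H' mod 2 - 1|) = 0.1519
m = L - C/2 = 0.51 - 0.147 = 0.363
Sector ⌊H'⌋ = 4 → (R',G',B') = (0.1519, 0.0, 0.294)
RGB = ((R'+m)×255, (G'+m)×255, (B'+m)×255) = (131.2995, 92.565, 167.535)
Round half up → RGB(131, 93, 168)


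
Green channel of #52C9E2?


Color: #52C9E2
R = 52 = 82
G = C9 = 201
B = E2 = 226
Green = 201


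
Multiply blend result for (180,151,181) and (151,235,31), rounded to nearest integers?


Multiply: C = A×B/255, rounded to nearest integer
R: 180×151/255 = 27180/255 ≈ 106.588 → 107
G: 151×235/255 = 35485/255 ≈ 139.157 → 139
B: 181×31/255 = 5611/255 ≈ 22.004 → 22
= RGB(107, 139, 22)


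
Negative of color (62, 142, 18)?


Invert: (255-R, 255-G, 255-B)
R: 255-62 = 193
G: 255-142 = 113
B: 255-18 = 237
= RGB(193, 113, 237)


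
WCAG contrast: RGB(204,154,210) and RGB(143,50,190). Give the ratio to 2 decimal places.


Linearize each sRGB channel c=v/255: c/12.92 if c ≤ 0.04045 else ((c+0.055)/1.055)^2.4
L = 0.2126×R_lin + 0.7152×G_lin + 0.0722×B_lin
Color 1 (204,154,210):
  R=204: 204/255≈0.8000 > 0.04045 → ((0.8000+0.055)/1.055)^2.4 ≈ 0.60383
  G=154: 154/255≈0.6039 > 0.04045 → ((0.6039+0.055)/1.055)^2.4 ≈ 0.32314
  B=210: 210/255≈0.8235 > 0.04045 → ((0.8235+0.055)/1.055)^2.4 ≈ 0.64448
  L1 = 0.2126×0.60383 + 0.7152×0.32314 + 0.0722×0.64448 ≈ 0.40602
Color 2 (143,50,190):
  R=143: 143/255≈0.5608 > 0.04045 → ((0.5608+0.055)/1.055)^2.4 ≈ 0.27468
  G=50: 50/255≈0.1961 > 0.04045 → ((0.1961+0.055)/1.055)^2.4 ≈ 0.03190
  B=190: 190/255≈0.7451 > 0.04045 → ((0.7451+0.055)/1.055)^2.4 ≈ 0.51492
  L2 = 0.2126×0.27468 + 0.7152×0.03190 + 0.0722×0.51492 ≈ 0.11839
Lighter = 0.40602, Darker = 0.11839
Ratio = (L_lighter + 0.05) / (L_darker + 0.05)
Ratio = (0.40602 + 0.05) / (0.11839 + 0.05) = 0.45602 / 0.16839 ≈ 2.7082
Ratio ≈ 2.71:1


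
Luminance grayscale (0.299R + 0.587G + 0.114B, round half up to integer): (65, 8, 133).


Gray = 0.299×R + 0.587×G + 0.114×B
Gray = 0.299×65 + 0.587×8 + 0.114×133
Gray = 19.435 + 4.696 + 15.162
Gray = 39.293 → round half up → 39
Gray = 39


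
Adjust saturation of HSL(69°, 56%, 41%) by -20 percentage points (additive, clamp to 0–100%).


Original S = 56%
Adjustment = -20 percentage points
New S = 56 + (-20) = 36
Clamp to [0, 100] → 36
= HSL(69°, 36%, 41%)


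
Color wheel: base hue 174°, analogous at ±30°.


Base hue: 174°
Left analog: (174 - 30) mod 360 = 144°
Right analog: (174 + 30) mod 360 = 204°
Analogous hues = 144° and 204°


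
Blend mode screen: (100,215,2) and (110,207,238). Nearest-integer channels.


Screen: C = 255 - (255-A)×(255-B)/255, rounded to nearest integer
R: 255 - (255-100)×(255-110)/255 = 255 - 22475/255 ≈ 255 - 88.137 = 166.863 → 167
G: 255 - (255-215)×(255-207)/255 = 255 - 1920/255 ≈ 255 - 7.529 = 247.471 → 247
B: 255 - (255-2)×(255-238)/255 = 255 - 4301/255 ≈ 255 - 16.867 = 238.133 → 238
= RGB(167, 247, 238)


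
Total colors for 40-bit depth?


Colors = 2^bits = 2^40
= 1,099,511,627,776 colors


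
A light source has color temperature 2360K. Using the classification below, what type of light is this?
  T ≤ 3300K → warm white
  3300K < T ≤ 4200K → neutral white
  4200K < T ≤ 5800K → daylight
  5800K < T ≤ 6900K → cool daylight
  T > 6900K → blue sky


Temperature: 2360K
2360K ≤ 3300K → warm white
Classification: warm white


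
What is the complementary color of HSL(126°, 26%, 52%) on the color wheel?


Complement = opposite side of color wheel = hue + 180°
H' = (126 + 180) mod 360 = 306°
S and L unchanged.
= HSL(306°, 26%, 52%)


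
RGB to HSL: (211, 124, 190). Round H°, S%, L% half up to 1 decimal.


Normalize: R'=211/255≈0.8275, G'=124/255≈0.4863, B'=190/255≈0.7451
Max=211/255, Min=124/255, Δ=Max-Min=87/255
L = (Max+Min)/2 = (211+124)/510 = 335/510 = 0.65686… → L = 65.7%
L > 0.5 → S = Δ/(2-Max-Min) = 87/(510-211-124) = 87/175 = 0.49714… → S = 49.7%
(the 1/255 factors cancel in S and H, so raw channel differences can be used)
Max is R' → H = 60 × (((G-B)/Δ) mod 6) = 60 × (((124-190)/87) mod 6)
  (-66)/87 = -0.7586…; negative, so add 6 → 5.2413…
  H = 60 × 5.2413… = 314.482…° → H = 314.5°
= HSL(314.5°, 49.7%, 65.7%)


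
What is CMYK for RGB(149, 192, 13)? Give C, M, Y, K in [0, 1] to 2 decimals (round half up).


R'=149/255≈0.5843, G'=192/255≈0.7529, B'=13/255≈0.0510
K = 1 - max(R',G',B') = 1 - 192/255 = 63/255 = 0.24705… → 0.25
(1-R'-K)/(1-K) simplifies to (max-R)/max with max = 192:
C = (192-149)/192 = 43/192 = 0.22395… → 0.22
M = (192-192)/192 = 0/192 = 0 → 0.00
Y = (192-13)/192 = 179/192 = 0.93229… → 0.93
= CMYK(0.22, 0.00, 0.93, 0.25)


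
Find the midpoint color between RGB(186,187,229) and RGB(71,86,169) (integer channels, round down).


Midpoint: each channel = ⌊(C₁+C₂)/2⌋
R: ⌊(186+71)/2⌋ = 128
G: ⌊(187+86)/2⌋ = 136
B: ⌊(229+169)/2⌋ = 199
= RGB(128, 136, 199)


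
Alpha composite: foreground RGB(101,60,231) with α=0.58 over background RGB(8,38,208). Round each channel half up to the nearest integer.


C = α×F + (1-α)×B, with 1-α = 0.42
R: 0.58×101 + 0.42×8 = 58.58 + 3.36 = 61.94 → 62
G: 0.58×60 + 0.42×38 = 34.80 + 15.96 = 50.76 → 51
B: 0.58×231 + 0.42×208 = 133.98 + 87.36 = 221.34 → 221
= RGB(62, 51, 221)


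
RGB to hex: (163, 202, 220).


R = 163 → A3 (hex)
G = 202 → CA (hex)
B = 220 → DC (hex)
Hex = #A3CADC


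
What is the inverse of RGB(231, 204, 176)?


Invert: (255-R, 255-G, 255-B)
R: 255-231 = 24
G: 255-204 = 51
B: 255-176 = 79
= RGB(24, 51, 79)


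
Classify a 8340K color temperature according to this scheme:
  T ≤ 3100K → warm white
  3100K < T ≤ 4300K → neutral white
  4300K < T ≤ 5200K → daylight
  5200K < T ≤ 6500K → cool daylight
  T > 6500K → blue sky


Temperature: 8340K
8340K > 6500K → blue sky
Classification: blue sky


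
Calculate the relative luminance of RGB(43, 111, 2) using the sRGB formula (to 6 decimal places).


Linearize each channel (sRGB transfer function): c = v/255; c_lin = c/12.92 if c ≤ 0.04045, else ((c+0.055)/1.055)^2.4
  R: 43/255 ≈ 0.168627 > 0.04045 → ((0.168627+0.055)/1.055)^2.4 ≈ 0.024158
  G: 111/255 ≈ 0.435294 > 0.04045 → ((0.435294+0.055)/1.055)^2.4 ≈ 0.158961
  B: 2/255 ≈ 0.007843 ≤ 0.04045 → 0.007843/12.92 ≈ 0.000607
R_lin = 0.024158, G_lin = 0.158961, B_lin = 0.000607
L = 0.2126×R + 0.7152×G + 0.0722×B
L = 0.2126×0.024158 + 0.7152×0.158961 + 0.0722×0.000607
L ≈ 0.118869


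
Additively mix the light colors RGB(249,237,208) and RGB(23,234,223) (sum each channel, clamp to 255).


Additive: each channel = min(255, C₁+C₂)
R: 249+23 = 272 → 255
G: 237+234 = 471 → 255
B: 208+223 = 431 → 255
= RGB(255, 255, 255)


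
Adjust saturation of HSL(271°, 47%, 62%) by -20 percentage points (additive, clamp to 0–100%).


Original S = 47%
Adjustment = -20 percentage points
New S = 47 + (-20) = 27
Clamp to [0, 100] → 27
= HSL(271°, 27%, 62%)


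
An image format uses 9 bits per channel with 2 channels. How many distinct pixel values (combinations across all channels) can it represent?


Total bits = 9 bits/channel × 2 channels = 18 bits
Distinct pixel values = 2^18
= 262,144 pixel values


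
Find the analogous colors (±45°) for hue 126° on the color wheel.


Base hue: 126°
Left analog: (126 - 45) mod 360 = 81°
Right analog: (126 + 45) mod 360 = 171°
Analogous hues = 81° and 171°


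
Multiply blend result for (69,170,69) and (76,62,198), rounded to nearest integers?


Multiply: C = A×B/255, rounded to nearest integer
R: 69×76/255 = 5244/255 ≈ 20.565 → 21
G: 170×62/255 = 10540/255 ≈ 41.333 → 41
B: 69×198/255 = 13662/255 ≈ 53.576 → 54
= RGB(21, 41, 54)


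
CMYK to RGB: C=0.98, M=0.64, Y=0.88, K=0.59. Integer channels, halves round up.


R = 255 × (1-C) × (1-K) = 255 × 0.02 × 0.41 = 2.091 → 2
G = 255 × (1-M) × (1-K) = 255 × 0.36 × 0.41 = 37.638 → 38
B = 255 × (1-Y) × (1-K) = 255 × 0.12 × 0.41 = 12.546 → 13
= RGB(2, 38, 13)


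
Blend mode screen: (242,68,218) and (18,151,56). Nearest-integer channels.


Screen: C = 255 - (255-A)×(255-B)/255, rounded to nearest integer
R: 255 - (255-242)×(255-18)/255 = 255 - 3081/255 ≈ 255 - 12.082 = 242.918 → 243
G: 255 - (255-68)×(255-151)/255 = 255 - 19448/255 ≈ 255 - 76.267 = 178.733 → 179
B: 255 - (255-218)×(255-56)/255 = 255 - 7363/255 ≈ 255 - 28.875 = 226.125 → 226
= RGB(243, 179, 226)


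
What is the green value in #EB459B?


Color: #EB459B
R = EB = 235
G = 45 = 69
B = 9B = 155
Green = 69


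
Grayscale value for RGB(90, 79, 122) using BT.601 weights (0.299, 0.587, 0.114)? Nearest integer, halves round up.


Gray = 0.299×R + 0.587×G + 0.114×B
Gray = 0.299×90 + 0.587×79 + 0.114×122
Gray = 26.910 + 46.373 + 13.908
Gray = 87.191 → round half up → 87
Gray = 87


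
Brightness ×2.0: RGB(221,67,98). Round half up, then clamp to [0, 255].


Multiply each channel by 2.0, round half up, clamp to [0, 255]
R: 221×2.0 = 442 → clamp → 255
G: 67×2.0 = 134
B: 98×2.0 = 196
= RGB(255, 134, 196)


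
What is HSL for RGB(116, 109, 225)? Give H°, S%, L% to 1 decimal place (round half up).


Normalize: R'=116/255≈0.4549, G'=109/255≈0.4275, B'=225/255≈0.8824
Max=225/255, Min=109/255, Δ=Max-Min=116/255
L = (Max+Min)/2 = (225+109)/510 = 334/510 = 0.65490… → L = 65.5%
L > 0.5 → S = Δ/(2-Max-Min) = 116/(510-225-109) = 116/176 = 0.65909… → S = 65.9%
(the 1/255 factors cancel in S and H, so raw channel differences can be used)
Max is B' → H = 60 × ((R-G)/Δ + 4) = 60 × ((116-109)/116 + 4)
  7/116 + 4 = 0.0603… + 4 = 4.0603…
  H = 60 × 4.0603… = 243.620…° → H = 243.6°
= HSL(243.6°, 65.9%, 65.5%)


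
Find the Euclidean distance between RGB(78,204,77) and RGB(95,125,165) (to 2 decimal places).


d = √[(R₁-R₂)² + (G₁-G₂)² + (B₁-B₂)²]
d = √[(78-95)² + (204-125)² + (77-165)²]
d = √[289 + 6241 + 7744]
d = √14274
d ≈ 119.47


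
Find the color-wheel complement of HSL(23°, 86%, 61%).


Complement = opposite side of color wheel = hue + 180°
H' = (23 + 180) mod 360 = 203°
S and L unchanged.
= HSL(203°, 86%, 61%)


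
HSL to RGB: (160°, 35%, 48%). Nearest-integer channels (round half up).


H=160°, S=0.35, L=0.48
C = (1-|2L-1|)×S = (1-|-0.04|)×0.35 = 0.336
H' = H/60 = 160/60 ≈ 2.6667; X = C×(1-|H' mod 2 - 1|) = 0.224
m = L - C/2 = 0.48 - 0.168 = 0.312
Sector ⌊H'⌋ = 2 → (R',G',B') = (0.0, 0.336, 0.224)
RGB = ((R'+m)×255, (G'+m)×255, (B'+m)×255) = (79.56, 165.24, 136.68)
Round half up → RGB(80, 165, 137)


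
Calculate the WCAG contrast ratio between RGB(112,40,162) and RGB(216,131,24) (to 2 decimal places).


Linearize each sRGB channel c=v/255: c/12.92 if c ≤ 0.04045 else ((c+0.055)/1.055)^2.4
L = 0.2126×R_lin + 0.7152×G_lin + 0.0722×B_lin
Color 1 (112,40,162):
  R=112: 112/255≈0.4392 > 0.04045 → ((0.4392+0.055)/1.055)^2.4 ≈ 0.16203
  G=40: 40/255≈0.1569 > 0.04045 → ((0.1569+0.055)/1.055)^2.4 ≈ 0.02122
  B=162: 162/255≈0.6353 > 0.04045 → ((0.6353+0.055)/1.055)^2.4 ≈ 0.36131
  L1 = 0.2126×0.16203 + 0.7152×0.02122 + 0.0722×0.36131 ≈ 0.07571
Color 2 (216,131,24):
  R=216: 216/255≈0.8471 > 0.04045 → ((0.8471+0.055)/1.055)^2.4 ≈ 0.68669
  G=131: 131/255≈0.5137 > 0.04045 → ((0.5137+0.055)/1.055)^2.4 ≈ 0.22697
  B=24: 24/255≈0.0941 > 0.04045 → ((0.0941+0.055)/1.055)^2.4 ≈ 0.00913
  L2 = 0.2126×0.68669 + 0.7152×0.22697 + 0.0722×0.00913 ≈ 0.30897
Lighter = 0.30897, Darker = 0.07571
Ratio = (L_lighter + 0.05) / (L_darker + 0.05)
Ratio = (0.30897 + 0.05) / (0.07571 + 0.05) = 0.35897 / 0.12571 ≈ 2.8556
Ratio ≈ 2.86:1


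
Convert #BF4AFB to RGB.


BF → 191 (R)
4A → 74 (G)
FB → 251 (B)
= RGB(191, 74, 251)


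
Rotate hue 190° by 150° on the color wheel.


New hue = (H + rotation) mod 360
New hue = (190 + 150) mod 360
= 340 mod 360
= 340°


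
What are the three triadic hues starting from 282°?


Triadic: equally spaced at 120° intervals
H1 = 282°
H2 = (282 + 120) mod 360 = 42°
H3 = (282 + 240) mod 360 = 162°
Triadic = 282°, 42°, 162°


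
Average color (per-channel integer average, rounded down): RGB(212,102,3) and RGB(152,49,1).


Midpoint: each channel = ⌊(C₁+C₂)/2⌋
R: ⌊(212+152)/2⌋ = 182
G: ⌊(102+49)/2⌋ = 75
B: ⌊(3+1)/2⌋ = 2
= RGB(182, 75, 2)


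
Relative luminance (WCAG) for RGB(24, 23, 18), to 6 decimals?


Linearize each channel (sRGB transfer function): c = v/255; c_lin = c/12.92 if c ≤ 0.04045, else ((c+0.055)/1.055)^2.4
  R: 24/255 ≈ 0.094118 > 0.04045 → ((0.094118+0.055)/1.055)^2.4 ≈ 0.009134
  G: 23/255 ≈ 0.090196 > 0.04045 → ((0.090196+0.055)/1.055)^2.4 ≈ 0.008568
  B: 18/255 ≈ 0.070588 > 0.04045 → ((0.070588+0.055)/1.055)^2.4 ≈ 0.006049
R_lin = 0.009134, G_lin = 0.008568, B_lin = 0.006049
L = 0.2126×R + 0.7152×G + 0.0722×B
L = 0.2126×0.009134 + 0.7152×0.008568 + 0.0722×0.006049
L ≈ 0.008507


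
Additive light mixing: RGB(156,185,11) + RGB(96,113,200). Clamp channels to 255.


Additive: each channel = min(255, C₁+C₂)
R: 156+96 = 252 → 252
G: 185+113 = 298 → 255
B: 11+200 = 211 → 211
= RGB(252, 255, 211)


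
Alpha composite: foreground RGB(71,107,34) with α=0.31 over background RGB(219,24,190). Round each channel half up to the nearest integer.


C = α×F + (1-α)×B, with 1-α = 0.69
R: 0.31×71 + 0.69×219 = 22.01 + 151.11 = 173.12 → 173
G: 0.31×107 + 0.69×24 = 33.17 + 16.56 = 49.73 → 50
B: 0.31×34 + 0.69×190 = 10.54 + 131.10 = 141.64 → 142
= RGB(173, 50, 142)


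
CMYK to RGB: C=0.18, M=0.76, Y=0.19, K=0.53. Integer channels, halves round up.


R = 255 × (1-C) × (1-K) = 255 × 0.82 × 0.47 = 98.277 → 98
G = 255 × (1-M) × (1-K) = 255 × 0.24 × 0.47 = 28.764 → 29
B = 255 × (1-Y) × (1-K) = 255 × 0.81 × 0.47 = 97.0785 → 97
= RGB(98, 29, 97)


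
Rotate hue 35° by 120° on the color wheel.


New hue = (H + rotation) mod 360
New hue = (35 + 120) mod 360
= 155 mod 360
= 155°


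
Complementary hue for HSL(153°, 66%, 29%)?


Complement = opposite side of color wheel = hue + 180°
H' = (153 + 180) mod 360 = 333°
S and L unchanged.
= HSL(333°, 66%, 29%)


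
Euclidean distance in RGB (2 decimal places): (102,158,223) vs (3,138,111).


d = √[(R₁-R₂)² + (G₁-G₂)² + (B₁-B₂)²]
d = √[(102-3)² + (158-138)² + (223-111)²]
d = √[9801 + 400 + 12544]
d = √22745
d ≈ 150.81


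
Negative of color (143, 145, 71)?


Invert: (255-R, 255-G, 255-B)
R: 255-143 = 112
G: 255-145 = 110
B: 255-71 = 184
= RGB(112, 110, 184)


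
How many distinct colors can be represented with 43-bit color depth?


Colors = 2^bits = 2^43
= 8,796,093,022,208 colors


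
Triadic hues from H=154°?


Triadic: equally spaced at 120° intervals
H1 = 154°
H2 = (154 + 120) mod 360 = 274°
H3 = (154 + 240) mod 360 = 34°
Triadic = 154°, 274°, 34°


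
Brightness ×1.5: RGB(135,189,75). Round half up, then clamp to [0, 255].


Multiply each channel by 1.5, round half up, clamp to [0, 255]
R: 135×1.5 = 202.5 → round → 203
G: 189×1.5 = 283.5 → round → 284 → clamp → 255
B: 75×1.5 = 112.5 → round → 113
= RGB(203, 255, 113)


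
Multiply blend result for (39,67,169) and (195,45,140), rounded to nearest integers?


Multiply: C = A×B/255, rounded to nearest integer
R: 39×195/255 = 7605/255 ≈ 29.824 → 30
G: 67×45/255 = 3015/255 ≈ 11.824 → 12
B: 169×140/255 = 23660/255 ≈ 92.784 → 93
= RGB(30, 12, 93)


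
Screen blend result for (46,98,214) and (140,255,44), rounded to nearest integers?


Screen: C = 255 - (255-A)×(255-B)/255, rounded to nearest integer
R: 255 - (255-46)×(255-140)/255 = 255 - 24035/255 ≈ 255 - 94.255 = 160.745 → 161
G: 255 - (255-98)×(255-255)/255 = 255 - 0/255 ≈ 255 - 0.000 = 255.000 → 255
B: 255 - (255-214)×(255-44)/255 = 255 - 8651/255 ≈ 255 - 33.925 = 221.075 → 221
= RGB(161, 255, 221)


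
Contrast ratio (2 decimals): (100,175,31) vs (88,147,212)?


Linearize each sRGB channel c=v/255: c/12.92 if c ≤ 0.04045 else ((c+0.055)/1.055)^2.4
L = 0.2126×R_lin + 0.7152×G_lin + 0.0722×B_lin
Color 1 (100,175,31):
  R=100: 100/255≈0.3922 > 0.04045 → ((0.3922+0.055)/1.055)^2.4 ≈ 0.12744
  G=175: 175/255≈0.6863 > 0.04045 → ((0.6863+0.055)/1.055)^2.4 ≈ 0.42869
  B=31: 31/255≈0.1216 > 0.04045 → ((0.1216+0.055)/1.055)^2.4 ≈ 0.01370
  L1 = 0.2126×0.12744 + 0.7152×0.42869 + 0.0722×0.01370 ≈ 0.33468
Color 2 (88,147,212):
  R=88: 88/255≈0.3451 > 0.04045 → ((0.3451+0.055)/1.055)^2.4 ≈ 0.09759
  G=147: 147/255≈0.5765 > 0.04045 → ((0.5765+0.055)/1.055)^2.4 ≈ 0.29177
  B=212: 212/255≈0.8314 > 0.04045 → ((0.8314+0.055)/1.055)^2.4 ≈ 0.65837
  L2 = 0.2126×0.09759 + 0.7152×0.29177 + 0.0722×0.65837 ≈ 0.27696
Lighter = 0.33468, Darker = 0.27696
Ratio = (L_lighter + 0.05) / (L_darker + 0.05)
Ratio = (0.33468 + 0.05) / (0.27696 + 0.05) = 0.38468 / 0.32696 ≈ 1.1766
Ratio ≈ 1.18:1


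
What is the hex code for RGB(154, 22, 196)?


R = 154 → 9A (hex)
G = 22 → 16 (hex)
B = 196 → C4 (hex)
Hex = #9A16C4


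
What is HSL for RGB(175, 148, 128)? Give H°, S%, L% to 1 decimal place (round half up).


Normalize: R'=175/255≈0.6863, G'=148/255≈0.5804, B'=128/255≈0.5020
Max=175/255, Min=128/255, Δ=Max-Min=47/255
L = (Max+Min)/2 = (175+128)/510 = 303/510 = 0.59411… → L = 59.4%
L > 0.5 → S = Δ/(2-Max-Min) = 47/(510-175-128) = 47/207 = 0.22705… → S = 22.7%
(the 1/255 factors cancel in S and H, so raw channel differences can be used)
Max is R' → H = 60 × (((G-B)/Δ) mod 6) = 60 × (((148-128)/47) mod 6)
  20/47 = 0.4255…
  H = 60 × 0.4255… = 25.531…° → H = 25.5°
= HSL(25.5°, 22.7%, 59.4%)


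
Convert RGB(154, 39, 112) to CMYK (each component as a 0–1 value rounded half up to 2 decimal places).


R'=154/255≈0.6039, G'=39/255≈0.1529, B'=112/255≈0.4392
K = 1 - max(R',G',B') = 1 - 154/255 = 101/255 = 0.39607… → 0.40
(1-R'-K)/(1-K) simplifies to (max-R)/max with max = 154:
C = (154-154)/154 = 0/154 = 0 → 0.00
M = (154-39)/154 = 115/154 = 0.74675… → 0.75
Y = (154-112)/154 = 42/154 = 0.27272… → 0.27
= CMYK(0.00, 0.75, 0.27, 0.40)


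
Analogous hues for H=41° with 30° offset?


Base hue: 41°
Left analog: (41 - 30) mod 360 = 11°
Right analog: (41 + 30) mod 360 = 71°
Analogous hues = 11° and 71°


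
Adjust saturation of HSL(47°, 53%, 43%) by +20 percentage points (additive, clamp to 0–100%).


Original S = 53%
Adjustment = +20 percentage points
New S = 53 + (20) = 73
Clamp to [0, 100] → 73
= HSL(47°, 73%, 43%)


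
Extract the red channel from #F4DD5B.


Color: #F4DD5B
R = F4 = 244
G = DD = 221
B = 5B = 91
Red = 244


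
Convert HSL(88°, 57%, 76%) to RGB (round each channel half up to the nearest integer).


H=88°, S=0.57, L=0.76
C = (1-|2L-1|)×S = (1-|0.52|)×0.57 = 0.2736
H' = H/60 = 88/60 ≈ 1.4667; X = C×(1-|H' mod 2 - 1|) = 0.14592
m = L - C/2 = 0.76 - 0.1368 = 0.6232
Sector ⌊H'⌋ = 1 → (R',G',B') = (0.14592, 0.2736, 0.0)
RGB = ((R'+m)×255, (G'+m)×255, (B'+m)×255) = (196.1256, 228.684, 158.916)
Round half up → RGB(196, 229, 159)


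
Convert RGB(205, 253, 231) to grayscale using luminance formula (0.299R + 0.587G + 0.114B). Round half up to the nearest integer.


Gray = 0.299×R + 0.587×G + 0.114×B
Gray = 0.299×205 + 0.587×253 + 0.114×231
Gray = 61.295 + 148.511 + 26.334
Gray = 236.140 → round half up → 236
Gray = 236


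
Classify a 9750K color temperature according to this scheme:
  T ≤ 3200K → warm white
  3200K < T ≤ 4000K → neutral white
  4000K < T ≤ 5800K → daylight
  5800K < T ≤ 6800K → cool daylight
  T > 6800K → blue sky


Temperature: 9750K
9750K > 6800K → blue sky
Classification: blue sky


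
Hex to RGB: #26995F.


26 → 38 (R)
99 → 153 (G)
5F → 95 (B)
= RGB(38, 153, 95)


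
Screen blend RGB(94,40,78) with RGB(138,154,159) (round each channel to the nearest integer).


Screen: C = 255 - (255-A)×(255-B)/255, rounded to nearest integer
R: 255 - (255-94)×(255-138)/255 = 255 - 18837/255 ≈ 255 - 73.871 = 181.129 → 181
G: 255 - (255-40)×(255-154)/255 = 255 - 21715/255 ≈ 255 - 85.157 = 169.843 → 170
B: 255 - (255-78)×(255-159)/255 = 255 - 16992/255 ≈ 255 - 66.635 = 188.365 → 188
= RGB(181, 170, 188)


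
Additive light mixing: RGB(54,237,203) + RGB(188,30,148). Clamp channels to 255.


Additive: each channel = min(255, C₁+C₂)
R: 54+188 = 242 → 242
G: 237+30 = 267 → 255
B: 203+148 = 351 → 255
= RGB(242, 255, 255)


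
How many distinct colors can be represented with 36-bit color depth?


Colors = 2^bits = 2^36
= 68,719,476,736 colors


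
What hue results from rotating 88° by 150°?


New hue = (H + rotation) mod 360
New hue = (88 + 150) mod 360
= 238 mod 360
= 238°


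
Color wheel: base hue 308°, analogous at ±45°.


Base hue: 308°
Left analog: (308 - 45) mod 360 = 263°
Right analog: (308 + 45) mod 360 = 353°
Analogous hues = 263° and 353°


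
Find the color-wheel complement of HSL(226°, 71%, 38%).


Complement = opposite side of color wheel = hue + 180°
H' = (226 + 180) mod 360 = 46°
S and L unchanged.
= HSL(46°, 71%, 38%)


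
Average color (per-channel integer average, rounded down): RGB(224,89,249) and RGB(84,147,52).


Midpoint: each channel = ⌊(C₁+C₂)/2⌋
R: ⌊(224+84)/2⌋ = 154
G: ⌊(89+147)/2⌋ = 118
B: ⌊(249+52)/2⌋ = 150
= RGB(154, 118, 150)


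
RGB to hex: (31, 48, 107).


R = 31 → 1F (hex)
G = 48 → 30 (hex)
B = 107 → 6B (hex)
Hex = #1F306B


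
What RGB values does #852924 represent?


85 → 133 (R)
29 → 41 (G)
24 → 36 (B)
= RGB(133, 41, 36)


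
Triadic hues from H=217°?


Triadic: equally spaced at 120° intervals
H1 = 217°
H2 = (217 + 120) mod 360 = 337°
H3 = (217 + 240) mod 360 = 97°
Triadic = 217°, 337°, 97°


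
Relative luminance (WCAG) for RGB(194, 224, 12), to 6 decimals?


Linearize each channel (sRGB transfer function): c = v/255; c_lin = c/12.92 if c ≤ 0.04045, else ((c+0.055)/1.055)^2.4
  R: 194/255 ≈ 0.760784 > 0.04045 → ((0.760784+0.055)/1.055)^2.4 ≈ 0.539479
  G: 224/255 ≈ 0.878431 > 0.04045 → ((0.878431+0.055)/1.055)^2.4 ≈ 0.745404
  B: 12/255 ≈ 0.047059 > 0.04045 → ((0.047059+0.055)/1.055)^2.4 ≈ 0.003677
R_lin = 0.539479, G_lin = 0.745404, B_lin = 0.003677
L = 0.2126×R + 0.7152×G + 0.0722×B
L = 0.2126×0.539479 + 0.7152×0.745404 + 0.0722×0.003677
L ≈ 0.648072


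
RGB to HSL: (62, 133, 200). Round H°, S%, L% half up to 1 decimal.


Normalize: R'=62/255≈0.2431, G'=133/255≈0.5216, B'=200/255≈0.7843
Max=200/255, Min=62/255, Δ=Max-Min=138/255
L = (Max+Min)/2 = (200+62)/510 = 262/510 = 0.51372… → L = 51.4%
L > 0.5 → S = Δ/(2-Max-Min) = 138/(510-200-62) = 138/248 = 0.55645… → S = 55.6%
(the 1/255 factors cancel in S and H, so raw channel differences can be used)
Max is B' → H = 60 × ((R-G)/Δ + 4) = 60 × ((62-133)/138 + 4)
  -71/138 + 4 = -0.5144… + 4 = 3.4855…
  H = 60 × 3.4855… = 209.130…° → H = 209.1°
= HSL(209.1°, 55.6%, 51.4%)


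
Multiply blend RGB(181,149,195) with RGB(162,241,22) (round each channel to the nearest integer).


Multiply: C = A×B/255, rounded to nearest integer
R: 181×162/255 = 29322/255 ≈ 114.988 → 115
G: 149×241/255 = 35909/255 ≈ 140.820 → 141
B: 195×22/255 = 4290/255 ≈ 16.824 → 17
= RGB(115, 141, 17)


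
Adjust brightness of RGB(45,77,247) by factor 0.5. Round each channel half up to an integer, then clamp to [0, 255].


Multiply each channel by 0.5, round half up, clamp to [0, 255]
R: 45×0.5 = 22.5 → round → 23
G: 77×0.5 = 38.5 → round → 39
B: 247×0.5 = 123.5 → round → 124
= RGB(23, 39, 124)


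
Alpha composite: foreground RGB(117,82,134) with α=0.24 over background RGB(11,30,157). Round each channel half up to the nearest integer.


C = α×F + (1-α)×B, with 1-α = 0.76
R: 0.24×117 + 0.76×11 = 28.08 + 8.36 = 36.44 → 36
G: 0.24×82 + 0.76×30 = 19.68 + 22.80 = 42.48 → 42
B: 0.24×134 + 0.76×157 = 32.16 + 119.32 = 151.48 → 151
= RGB(36, 42, 151)


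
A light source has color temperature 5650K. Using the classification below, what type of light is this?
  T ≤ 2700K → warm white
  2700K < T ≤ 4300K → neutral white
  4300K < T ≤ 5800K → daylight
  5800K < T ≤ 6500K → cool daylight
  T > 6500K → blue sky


Temperature: 5650K
4300K < 5650K ≤ 5800K → daylight
Classification: daylight


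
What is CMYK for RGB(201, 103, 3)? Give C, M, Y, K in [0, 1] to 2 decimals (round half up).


R'=201/255≈0.7882, G'=103/255≈0.4039, B'=3/255≈0.0118
K = 1 - max(R',G',B') = 1 - 201/255 = 54/255 = 0.21176… → 0.21
(1-R'-K)/(1-K) simplifies to (max-R)/max with max = 201:
C = (201-201)/201 = 0/201 = 0 → 0.00
M = (201-103)/201 = 98/201 = 0.48756… → 0.49
Y = (201-3)/201 = 198/201 = 0.98507… → 0.99
= CMYK(0.00, 0.49, 0.99, 0.21)


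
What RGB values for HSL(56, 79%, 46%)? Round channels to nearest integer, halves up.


H=56°, S=0.79, L=0.46
C = (1-|2L-1|)×S = (1-|-0.08|)×0.79 = 0.7268
H' = H/60 = 56/60 ≈ 0.9333; X = C×(1-|H' mod 2 - 1|) ≈ 0.6783
m = L - C/2 = 0.46 - 0.3634 = 0.0966
Sector ⌊H'⌋ = 0 → (R',G',B') = (0.7268, ≈0.6783, 0.0)
RGB = ((R'+m)×255, (G'+m)×255, (B'+m)×255) = (209.967, 197.6114, 24.633)
Round half up → RGB(210, 198, 25)


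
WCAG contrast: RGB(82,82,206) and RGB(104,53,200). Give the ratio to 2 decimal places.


Linearize each sRGB channel c=v/255: c/12.92 if c ≤ 0.04045 else ((c+0.055)/1.055)^2.4
L = 0.2126×R_lin + 0.7152×G_lin + 0.0722×B_lin
Color 1 (82,82,206):
  R=82: 82/255≈0.3216 > 0.04045 → ((0.3216+0.055)/1.055)^2.4 ≈ 0.08438
  G=82: 82/255≈0.3216 > 0.04045 → ((0.3216+0.055)/1.055)^2.4 ≈ 0.08438
  B=206: 206/255≈0.8078 > 0.04045 → ((0.8078+0.055)/1.055)^2.4 ≈ 0.61721
  L1 = 0.2126×0.08438 + 0.7152×0.08438 + 0.0722×0.61721 ≈ 0.12285
Color 2 (104,53,200):
  R=104: 104/255≈0.4078 > 0.04045 → ((0.4078+0.055)/1.055)^2.4 ≈ 0.13843
  G=53: 53/255≈0.2078 > 0.04045 → ((0.2078+0.055)/1.055)^2.4 ≈ 0.03560
  B=200: 200/255≈0.7843 > 0.04045 → ((0.7843+0.055)/1.055)^2.4 ≈ 0.57758
  L2 = 0.2126×0.13843 + 0.7152×0.03560 + 0.0722×0.57758 ≈ 0.09659
Lighter = 0.12285, Darker = 0.09659
Ratio = (L_lighter + 0.05) / (L_darker + 0.05)
Ratio = (0.12285 + 0.05) / (0.09659 + 0.05) = 0.17285 / 0.14659 ≈ 1.1791
Ratio ≈ 1.18:1


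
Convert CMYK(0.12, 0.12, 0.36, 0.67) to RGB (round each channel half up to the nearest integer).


R = 255 × (1-C) × (1-K) = 255 × 0.88 × 0.33 = 74.052 → 74
G = 255 × (1-M) × (1-K) = 255 × 0.88 × 0.33 = 74.052 → 74
B = 255 × (1-Y) × (1-K) = 255 × 0.64 × 0.33 = 53.856 → 54
= RGB(74, 74, 54)


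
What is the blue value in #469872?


Color: #469872
R = 46 = 70
G = 98 = 152
B = 72 = 114
Blue = 114


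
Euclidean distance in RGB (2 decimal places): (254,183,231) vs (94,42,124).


d = √[(R₁-R₂)² + (G₁-G₂)² + (B₁-B₂)²]
d = √[(254-94)² + (183-42)² + (231-124)²]
d = √[25600 + 19881 + 11449]
d = √56930
d ≈ 238.60


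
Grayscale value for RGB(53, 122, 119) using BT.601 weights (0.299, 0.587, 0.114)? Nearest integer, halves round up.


Gray = 0.299×R + 0.587×G + 0.114×B
Gray = 0.299×53 + 0.587×122 + 0.114×119
Gray = 15.847 + 71.614 + 13.566
Gray = 101.027 → round half up → 101
Gray = 101


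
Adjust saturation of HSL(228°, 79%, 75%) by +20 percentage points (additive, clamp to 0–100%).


Original S = 79%
Adjustment = +20 percentage points
New S = 79 + (20) = 99
Clamp to [0, 100] → 99
= HSL(228°, 99%, 75%)


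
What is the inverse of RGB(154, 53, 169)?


Invert: (255-R, 255-G, 255-B)
R: 255-154 = 101
G: 255-53 = 202
B: 255-169 = 86
= RGB(101, 202, 86)


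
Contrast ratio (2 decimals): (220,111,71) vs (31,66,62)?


Linearize each sRGB channel c=v/255: c/12.92 if c ≤ 0.04045 else ((c+0.055)/1.055)^2.4
L = 0.2126×R_lin + 0.7152×G_lin + 0.0722×B_lin
Color 1 (220,111,71):
  R=220: 220/255≈0.8627 > 0.04045 → ((0.8627+0.055)/1.055)^2.4 ≈ 0.71569
  G=111: 111/255≈0.4353 > 0.04045 → ((0.4353+0.055)/1.055)^2.4 ≈ 0.15896
  B=71: 71/255≈0.2784 > 0.04045 → ((0.2784+0.055)/1.055)^2.4 ≈ 0.06301
  L1 = 0.2126×0.71569 + 0.7152×0.15896 + 0.0722×0.06301 ≈ 0.27039
Color 2 (31,66,62):
  R=31: 31/255≈0.1216 > 0.04045 → ((0.1216+0.055)/1.055)^2.4 ≈ 0.01370
  G=66: 66/255≈0.2588 > 0.04045 → ((0.2588+0.055)/1.055)^2.4 ≈ 0.05448
  B=62: 62/255≈0.2431 > 0.04045 → ((0.2431+0.055)/1.055)^2.4 ≈ 0.04817
  L2 = 0.2126×0.01370 + 0.7152×0.05448 + 0.0722×0.04817 ≈ 0.04536
Lighter = 0.27039, Darker = 0.04536
Ratio = (L_lighter + 0.05) / (L_darker + 0.05)
Ratio = (0.27039 + 0.05) / (0.04536 + 0.05) = 0.32039 / 0.09536 ≈ 3.3600
Ratio ≈ 3.36:1


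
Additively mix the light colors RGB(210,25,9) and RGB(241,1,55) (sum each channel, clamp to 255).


Additive: each channel = min(255, C₁+C₂)
R: 210+241 = 451 → 255
G: 25+1 = 26 → 26
B: 9+55 = 64 → 64
= RGB(255, 26, 64)


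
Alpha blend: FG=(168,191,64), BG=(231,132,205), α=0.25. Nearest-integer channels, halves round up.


C = α×F + (1-α)×B, with 1-α = 0.75
R: 0.25×168 + 0.75×231 = 42.00 + 173.25 = 215.25 → 215
G: 0.25×191 + 0.75×132 = 47.75 + 99.00 = 146.75 → 147
B: 0.25×64 + 0.75×205 = 16.00 + 153.75 = 169.75 → 170
= RGB(215, 147, 170)


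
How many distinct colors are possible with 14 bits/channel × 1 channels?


Total bits = 14 bits/channel × 1 channels = 14 bits
Distinct colors = 2^14
= 16,384 colors


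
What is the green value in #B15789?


Color: #B15789
R = B1 = 177
G = 57 = 87
B = 89 = 137
Green = 87


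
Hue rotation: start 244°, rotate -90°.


New hue = (H + rotation) mod 360
New hue = (244 -90) mod 360
= 154 mod 360
= 154°


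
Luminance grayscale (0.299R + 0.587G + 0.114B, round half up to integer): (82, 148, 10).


Gray = 0.299×R + 0.587×G + 0.114×B
Gray = 0.299×82 + 0.587×148 + 0.114×10
Gray = 24.518 + 86.876 + 1.140
Gray = 112.534 → round half up → 113
Gray = 113


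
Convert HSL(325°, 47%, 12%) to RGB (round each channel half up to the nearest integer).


H=325°, S=0.47, L=0.12
C = (1-|2L-1|)×S = (1-|-0.76|)×0.47 = 0.1128
H' = H/60 = 325/60 ≈ 5.4167; X = C×(1-|H' mod 2 - 1|) = 0.0658
m = L - C/2 = 0.12 - 0.0564 = 0.0636
Sector ⌊H'⌋ = 5 → (R',G',B') = (0.1128, 0.0, 0.0658)
RGB = ((R'+m)×255, (G'+m)×255, (B'+m)×255) = (44.982, 16.218, 32.997)
Round half up → RGB(45, 16, 33)


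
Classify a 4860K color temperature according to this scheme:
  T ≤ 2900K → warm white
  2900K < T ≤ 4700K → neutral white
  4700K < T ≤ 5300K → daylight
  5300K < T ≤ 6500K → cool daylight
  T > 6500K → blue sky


Temperature: 4860K
4700K < 4860K ≤ 5300K → daylight
Classification: daylight


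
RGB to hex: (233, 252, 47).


R = 233 → E9 (hex)
G = 252 → FC (hex)
B = 47 → 2F (hex)
Hex = #E9FC2F


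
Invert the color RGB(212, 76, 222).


Invert: (255-R, 255-G, 255-B)
R: 255-212 = 43
G: 255-76 = 179
B: 255-222 = 33
= RGB(43, 179, 33)


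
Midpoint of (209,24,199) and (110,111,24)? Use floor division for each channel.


Midpoint: each channel = ⌊(C₁+C₂)/2⌋
R: ⌊(209+110)/2⌋ = 159
G: ⌊(24+111)/2⌋ = 67
B: ⌊(199+24)/2⌋ = 111
= RGB(159, 67, 111)


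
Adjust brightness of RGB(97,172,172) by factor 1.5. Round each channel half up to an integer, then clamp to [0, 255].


Multiply each channel by 1.5, round half up, clamp to [0, 255]
R: 97×1.5 = 145.5 → round → 146
G: 172×1.5 = 258 → clamp → 255
B: 172×1.5 = 258 → clamp → 255
= RGB(146, 255, 255)


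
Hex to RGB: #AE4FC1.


AE → 174 (R)
4F → 79 (G)
C1 → 193 (B)
= RGB(174, 79, 193)


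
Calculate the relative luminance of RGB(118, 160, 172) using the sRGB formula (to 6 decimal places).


Linearize each channel (sRGB transfer function): c = v/255; c_lin = c/12.92 if c ≤ 0.04045, else ((c+0.055)/1.055)^2.4
  R: 118/255 ≈ 0.462745 > 0.04045 → ((0.462745+0.055)/1.055)^2.4 ≈ 0.181164
  G: 160/255 ≈ 0.627451 > 0.04045 → ((0.627451+0.055)/1.055)^2.4 ≈ 0.351533
  B: 172/255 ≈ 0.674510 > 0.04045 → ((0.674510+0.055)/1.055)^2.4 ≈ 0.412543
R_lin = 0.181164, G_lin = 0.351533, B_lin = 0.412543
L = 0.2126×R + 0.7152×G + 0.0722×B
L = 0.2126×0.181164 + 0.7152×0.351533 + 0.0722×0.412543
L ≈ 0.319717


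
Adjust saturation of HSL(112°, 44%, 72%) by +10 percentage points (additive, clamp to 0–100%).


Original S = 44%
Adjustment = +10 percentage points
New S = 44 + (10) = 54
Clamp to [0, 100] → 54
= HSL(112°, 54%, 72%)


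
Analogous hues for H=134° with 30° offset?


Base hue: 134°
Left analog: (134 - 30) mod 360 = 104°
Right analog: (134 + 30) mod 360 = 164°
Analogous hues = 104° and 164°


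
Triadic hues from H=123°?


Triadic: equally spaced at 120° intervals
H1 = 123°
H2 = (123 + 120) mod 360 = 243°
H3 = (123 + 240) mod 360 = 3°
Triadic = 123°, 243°, 3°


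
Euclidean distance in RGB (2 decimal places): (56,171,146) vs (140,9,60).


d = √[(R₁-R₂)² + (G₁-G₂)² + (B₁-B₂)²]
d = √[(56-140)² + (171-9)² + (146-60)²]
d = √[7056 + 26244 + 7396]
d = √40696
d ≈ 201.73


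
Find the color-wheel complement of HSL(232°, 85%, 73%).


Complement = opposite side of color wheel = hue + 180°
H' = (232 + 180) mod 360 = 52°
S and L unchanged.
= HSL(52°, 85%, 73%)


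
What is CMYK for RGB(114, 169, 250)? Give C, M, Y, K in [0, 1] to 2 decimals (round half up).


R'=114/255≈0.4471, G'=169/255≈0.6627, B'=250/255≈0.9804
K = 1 - max(R',G',B') = 1 - 250/255 = 5/255 = 0.01960… → 0.02
(1-R'-K)/(1-K) simplifies to (max-R)/max with max = 250:
C = (250-114)/250 = 136/250 = 0.544 → 0.54
M = (250-169)/250 = 81/250 = 0.324 → 0.32
Y = (250-250)/250 = 0/250 = 0 → 0.00
= CMYK(0.54, 0.32, 0.00, 0.02)


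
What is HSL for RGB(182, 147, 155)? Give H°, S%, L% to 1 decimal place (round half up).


Normalize: R'=182/255≈0.7137, G'=147/255≈0.5765, B'=155/255≈0.6078
Max=182/255, Min=147/255, Δ=Max-Min=35/255
L = (Max+Min)/2 = (182+147)/510 = 329/510 = 0.64509… → L = 64.5%
L > 0.5 → S = Δ/(2-Max-Min) = 35/(510-182-147) = 35/181 = 0.19337… → S = 19.3%
(the 1/255 factors cancel in S and H, so raw channel differences can be used)
Max is R' → H = 60 × (((G-B)/Δ) mod 6) = 60 × (((147-155)/35) mod 6)
  (-8)/35 = -0.2285…; negative, so add 6 → 5.7714…
  H = 60 × 5.7714… = 346.285…° → H = 346.3°
= HSL(346.3°, 19.3%, 64.5%)


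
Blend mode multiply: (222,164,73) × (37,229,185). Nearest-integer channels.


Multiply: C = A×B/255, rounded to nearest integer
R: 222×37/255 = 8214/255 ≈ 32.212 → 32
G: 164×229/255 = 37556/255 ≈ 147.278 → 147
B: 73×185/255 = 13505/255 ≈ 52.961 → 53
= RGB(32, 147, 53)


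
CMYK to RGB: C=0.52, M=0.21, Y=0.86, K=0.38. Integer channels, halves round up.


R = 255 × (1-C) × (1-K) = 255 × 0.48 × 0.62 = 75.888 → 76
G = 255 × (1-M) × (1-K) = 255 × 0.79 × 0.62 = 124.899 → 125
B = 255 × (1-Y) × (1-K) = 255 × 0.14 × 0.62 = 22.134 → 22
= RGB(76, 125, 22)


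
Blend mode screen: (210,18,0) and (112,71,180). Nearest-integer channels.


Screen: C = 255 - (255-A)×(255-B)/255, rounded to nearest integer
R: 255 - (255-210)×(255-112)/255 = 255 - 6435/255 ≈ 255 - 25.235 = 229.765 → 230
G: 255 - (255-18)×(255-71)/255 = 255 - 43608/255 ≈ 255 - 171.012 = 83.988 → 84
B: 255 - (255-0)×(255-180)/255 = 255 - 19125/255 ≈ 255 - 75.000 = 180.000 → 180
= RGB(230, 84, 180)


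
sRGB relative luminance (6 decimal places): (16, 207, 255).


Linearize each channel (sRGB transfer function): c = v/255; c_lin = c/12.92 if c ≤ 0.04045, else ((c+0.055)/1.055)^2.4
  R: 16/255 ≈ 0.062745 > 0.04045 → ((0.062745+0.055)/1.055)^2.4 ≈ 0.005182
  G: 207/255 ≈ 0.811765 > 0.04045 → ((0.811765+0.055)/1.055)^2.4 ≈ 0.623960
  B: 255/255 ≈ 1.000000 > 0.04045 → ((1.000000+0.055)/1.055)^2.4 ≈ 1.000000
R_lin = 0.005182, G_lin = 0.623960, B_lin = 1.000000
L = 0.2126×R + 0.7152×G + 0.0722×B
L = 0.2126×0.005182 + 0.7152×0.623960 + 0.0722×1.000000
L ≈ 0.519558


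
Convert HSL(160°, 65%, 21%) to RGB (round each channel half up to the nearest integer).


H=160°, S=0.65, L=0.21
C = (1-|2L-1|)×S = (1-|-0.58|)×0.65 = 0.273
H' = H/60 = 160/60 ≈ 2.6667; X = C×(1-|H' mod 2 - 1|) = 0.182
m = L - C/2 = 0.21 - 0.1365 = 0.0735
Sector ⌊H'⌋ = 2 → (R',G',B') = (0.0, 0.273, 0.182)
RGB = ((R'+m)×255, (G'+m)×255, (B'+m)×255) = (18.7425, 88.3575, 65.1525)
Round half up → RGB(19, 88, 65)


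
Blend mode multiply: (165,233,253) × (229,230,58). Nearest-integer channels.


Multiply: C = A×B/255, rounded to nearest integer
R: 165×229/255 = 37785/255 ≈ 148.176 → 148
G: 233×230/255 = 53590/255 ≈ 210.157 → 210
B: 253×58/255 = 14674/255 ≈ 57.545 → 58
= RGB(148, 210, 58)


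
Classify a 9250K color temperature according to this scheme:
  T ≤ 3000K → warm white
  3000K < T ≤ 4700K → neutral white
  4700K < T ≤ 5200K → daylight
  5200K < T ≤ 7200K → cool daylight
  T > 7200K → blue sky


Temperature: 9250K
9250K > 7200K → blue sky
Classification: blue sky


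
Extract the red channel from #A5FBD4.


Color: #A5FBD4
R = A5 = 165
G = FB = 251
B = D4 = 212
Red = 165


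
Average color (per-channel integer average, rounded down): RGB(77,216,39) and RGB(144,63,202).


Midpoint: each channel = ⌊(C₁+C₂)/2⌋
R: ⌊(77+144)/2⌋ = 110
G: ⌊(216+63)/2⌋ = 139
B: ⌊(39+202)/2⌋ = 120
= RGB(110, 139, 120)


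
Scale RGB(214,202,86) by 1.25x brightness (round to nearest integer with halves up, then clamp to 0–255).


Multiply each channel by 1.25, round half up, clamp to [0, 255]
R: 214×1.25 = 267.5 → round → 268 → clamp → 255
G: 202×1.25 = 252.5 → round → 253
B: 86×1.25 = 107.5 → round → 108
= RGB(255, 253, 108)
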